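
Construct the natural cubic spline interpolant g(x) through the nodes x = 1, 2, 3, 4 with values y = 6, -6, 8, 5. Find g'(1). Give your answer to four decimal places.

-20.0667

Write M_i for g''(x_i). With h_i = 1, 1, 1 and divided differences Δ_i = -12, 14, -3, the continuity of g' gives the tridiagonal system
  1·M_0 + 4·M_1 + 1·M_2 = 6(Δ_1 - Δ_0) = 156
  1·M_1 + 4·M_2 + 1·M_3 = 6(Δ_2 - Δ_1) = -102
Natural end conditions: M_0 = M_3 = 0.
Solving: M_0 = 0, M_1 = 242/5, M_2 = -188/5, M_3 = 0.
On [1, 2], g'(x) = b_0 + 2c_0·(x - 1) + 3d_0·(x - 1)² with b_0 = Δ_0 - h_0(2M_0 + M_1)/6 = -301/15, c_0 = M_0/2 = 0, d_0 = (M_1 - M_0)/(6h_0) = 121/15. So g'(1) = -301/15.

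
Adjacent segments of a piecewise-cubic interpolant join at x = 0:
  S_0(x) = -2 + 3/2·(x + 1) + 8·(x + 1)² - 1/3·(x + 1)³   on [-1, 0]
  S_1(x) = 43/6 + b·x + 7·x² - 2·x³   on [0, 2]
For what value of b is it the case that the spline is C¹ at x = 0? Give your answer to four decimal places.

16.5000

S_0'(x) = 3/2 + 16·(x + 1) - 1·(x + 1)², so S_0'(0) = 33/2. On the right, S_1'(0) = b, so b = 33/2.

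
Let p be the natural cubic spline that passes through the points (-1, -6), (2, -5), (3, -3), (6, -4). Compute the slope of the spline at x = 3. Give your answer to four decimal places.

With M_i denoting the second derivative at x_i, h_i = 3, 1, 3, and Δ_i = (y_(i+1) − y_i)/h_i = 1/3, 2, -1/3:
  3·M_0 + 8·M_1 + 1·M_2 = 6(Δ_1 - Δ_0) = 10
  1·M_1 + 8·M_2 + 3·M_3 = 6(Δ_2 - Δ_1) = -14
Natural end conditions: M_0 = M_3 = 0.
Hence M_0 = 0, M_1 = 94/63, M_2 = -122/63, M_3 = 0.
On [3, 6], p'(x) = b_2 + 2c_2·(x - 3) + 3d_2·(x - 3)² with b_2 = Δ_2 - h_2(2M_2 + M_3)/6 = 101/63, c_2 = M_2/2 = -61/63, d_2 = (M_3 - M_2)/(6h_2) = 61/567. So p'(3) = 101/63.

1.6032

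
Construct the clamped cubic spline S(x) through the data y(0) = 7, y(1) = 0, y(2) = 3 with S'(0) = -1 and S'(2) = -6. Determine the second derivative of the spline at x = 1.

35

With σ_i denoting the second derivative at x_i, h_i = 1, 1, and Δ_i = (y_(i+1) − y_i)/h_i = -7, 3:
  1·σ_0 + 4·σ_1 + 1·σ_2 = 6(Δ_1 - Δ_0) = 60
Clamped end conditions give two more equations: 2h_0·σ_0 + h_0·σ_1 = 6(Δ_0 - S'(0)) = -36 and h_1·σ_1 + 2h_1·σ_2 = 6(S'(2) - Δ_1) = -54.
Solving the tridiagonal system: σ_0 = -71/2, σ_1 = 35, σ_2 = -89/2.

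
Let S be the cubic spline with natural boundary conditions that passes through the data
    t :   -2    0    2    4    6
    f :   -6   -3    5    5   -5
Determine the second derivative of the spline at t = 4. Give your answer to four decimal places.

-3.0268

Let M_i = S''(x_i). Step sizes h_i = 2, 2, 2, 2; slopes of the chords Δ_i = (y_(i+1) - y_i)/h_i = 3/2, 4, 0, -5.
  2·M_0 + 8·M_1 + 2·M_2 = 6(Δ_1 - Δ_0) = 15
  2·M_1 + 8·M_2 + 2·M_3 = 6(Δ_2 - Δ_1) = -24
  2·M_2 + 8·M_3 + 2·M_4 = 6(Δ_3 - Δ_2) = -30
Natural end conditions: M_0 = M_4 = 0.
Solving the tridiagonal system: M_0 = 0, M_1 = 291/112, M_2 = -81/28, M_3 = -339/112, M_4 = 0.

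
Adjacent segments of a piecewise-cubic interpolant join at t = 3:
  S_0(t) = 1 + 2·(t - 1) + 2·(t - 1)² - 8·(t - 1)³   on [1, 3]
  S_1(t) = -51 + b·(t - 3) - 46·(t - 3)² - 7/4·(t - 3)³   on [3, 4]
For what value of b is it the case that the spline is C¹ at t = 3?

-86

S_0'(t) = 2 + 4·(t - 1) - 24·(t - 1)², so S_0'(3) = -86. On the right, S_1'(3) = b, so b = -86.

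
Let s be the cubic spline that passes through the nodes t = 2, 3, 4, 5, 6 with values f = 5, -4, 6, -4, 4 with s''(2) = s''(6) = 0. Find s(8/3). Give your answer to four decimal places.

-3.5331

Put M_i = s'' at the i-th knot. Here h = (1, 1, 1, 1) and Δ = (-9, 10, -10, 8), so the interior equations h_(i-1)·M_(i-1) + 2(h_(i-1)+h_i)·M_i + h_i·M_(i+1) = 6(Δ_i − Δ_(i-1)) read
  1·M_0 + 4·M_1 + 1·M_2 = 6(Δ_1 - Δ_0) = 114
  1·M_1 + 4·M_2 + 1·M_3 = 6(Δ_2 - Δ_1) = -120
  1·M_2 + 4·M_3 + 1·M_4 = 6(Δ_3 - Δ_2) = 108
Natural end conditions: M_0 = M_4 = 0.
Solving the tridiagonal system: M_0 = 0, M_1 = 1149/28, M_2 = -351/7, M_3 = 1107/28, M_4 = 0.
On [2, 3], s(t) = 5 - 887/56·(t - 2) + 0·(t - 2)² + 383/56·(t - 2)³.
With (t - 2) = 2/3: s(8/3) = -2671/756.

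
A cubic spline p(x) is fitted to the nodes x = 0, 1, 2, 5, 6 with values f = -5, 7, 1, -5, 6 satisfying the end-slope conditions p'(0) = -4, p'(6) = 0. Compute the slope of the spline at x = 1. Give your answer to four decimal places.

With M_i denoting the second derivative at x_i, h_i = 1, 1, 3, 1, and Δ_i = (y_(i+1) − y_i)/h_i = 12, -6, -2, 11:
  1·M_0 + 4·M_1 + 1·M_2 = 6(Δ_1 - Δ_0) = -108
  1·M_1 + 8·M_2 + 3·M_3 = 6(Δ_2 - Δ_1) = 24
  3·M_2 + 8·M_3 + 1·M_4 = 6(Δ_3 - Δ_2) = 78
Clamped end conditions give two more equations: 2h_0·M_0 + h_0·M_1 = 6(Δ_0 - p'(0)) = 96 and h_3·M_3 + 2h_3·M_4 = 6(p'(6) - Δ_3) = -66.
Solving: M_0 = 2691/38, M_1 = -867/19, M_2 = 141/38, M_3 = 253/19, M_4 = -1507/38.
On [1, 2], p'(x) = b_1 + 2c_1·(x - 1) + 3d_1·(x - 1)² with b_1 = Δ_1 - h_1(2M_1 + M_2)/6 = 653/76, c_1 = M_1/2 = -867/38, d_1 = (M_2 - M_1)/(6h_1) = 625/76. So p'(1) = 653/76.

8.5921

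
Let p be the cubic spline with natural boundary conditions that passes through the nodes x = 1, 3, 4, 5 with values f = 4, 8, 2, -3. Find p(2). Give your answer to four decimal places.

8.1522

With M_i denoting the second derivative at x_i, h_i = 2, 1, 1, and Δ_i = (y_(i+1) − y_i)/h_i = 2, -6, -5:
  2·M_0 + 6·M_1 + 1·M_2 = 6(Δ_1 - Δ_0) = -48
  1·M_1 + 4·M_2 + 1·M_3 = 6(Δ_2 - Δ_1) = 6
Natural end conditions: M_0 = M_3 = 0.
Solving the tridiagonal system: M_0 = 0, M_1 = -198/23, M_2 = 84/23, M_3 = 0.
On [1, 3], p(x) = 4 + 112/23·(x - 1) + 0·(x - 1)² - 33/46·(x - 1)³.
With (x - 1) = 1: p(2) = 375/46.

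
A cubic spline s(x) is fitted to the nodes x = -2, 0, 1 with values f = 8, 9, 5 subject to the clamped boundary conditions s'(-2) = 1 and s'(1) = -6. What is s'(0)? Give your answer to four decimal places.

Let σ_i = s''(x_i). Step sizes h_i = 2, 1; slopes of the chords Δ_i = (y_(i+1) - y_i)/h_i = 1/2, -4.
  2·σ_0 + 6·σ_1 + 1·σ_2 = 6(Δ_1 - Δ_0) = -27
Clamped end conditions give two more equations: 2h_0·σ_0 + h_0·σ_1 = 6(Δ_0 - s'(-2)) = -3 and h_1·σ_1 + 2h_1·σ_2 = 6(s'(1) - Δ_1) = -12.
Solving the tridiagonal system: σ_0 = 17/12, σ_1 = -13/3, σ_2 = -23/6.
On [0, 1], s'(x) = b_1 + 2c_1·x + 3d_1·x² with b_1 = Δ_1 - h_1(2σ_1 + σ_2)/6 = -23/12, c_1 = σ_1/2 = -13/6, d_1 = (σ_2 - σ_1)/(6h_1) = 1/12. So s'(0) = -23/12.

-1.9167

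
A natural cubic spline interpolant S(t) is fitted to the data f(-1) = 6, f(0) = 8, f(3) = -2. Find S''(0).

-4

With m_i denoting the second derivative at x_i, h_i = 1, 3, and Δ_i = (y_(i+1) − y_i)/h_i = 2, -10/3:
  1·m_0 + 8·m_1 + 3·m_2 = 6(Δ_1 - Δ_0) = -32
Natural end conditions: m_0 = m_2 = 0.
Hence m_0 = 0, m_1 = -4, m_2 = 0.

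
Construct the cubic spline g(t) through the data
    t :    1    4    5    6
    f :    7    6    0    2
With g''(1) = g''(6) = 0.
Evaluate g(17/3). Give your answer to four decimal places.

0.6675

With M_i denoting the second derivative at x_i, h_i = 3, 1, 1, and Δ_i = (y_(i+1) − y_i)/h_i = -1/3, -6, 2:
  3·M_0 + 8·M_1 + 1·M_2 = 6(Δ_1 - Δ_0) = -34
  1·M_1 + 4·M_2 + 1·M_3 = 6(Δ_2 - Δ_1) = 48
Natural end conditions: M_0 = M_3 = 0.
Forward elimination and back-substitution give M_0 = 0, M_1 = -184/31, M_2 = 418/31, M_3 = 0.
On [5, 6], g(t) = 0 - 232/93·(t - 5) + 209/31·(t - 5)² - 209/93·(t - 5)³.
With (t - 5) = 2/3: g(17/3) = 1676/2511.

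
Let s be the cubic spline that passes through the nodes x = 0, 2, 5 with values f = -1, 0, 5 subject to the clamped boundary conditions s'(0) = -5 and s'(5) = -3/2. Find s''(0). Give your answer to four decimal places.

Let m_i = s''(x_i). Step sizes h_i = 2, 3; slopes of the chords Δ_i = (y_(i+1) - y_i)/h_i = 1/2, 5/3.
  2·m_0 + 10·m_1 + 3·m_2 = 6(Δ_1 - Δ_0) = 7
Clamped end conditions give two more equations: 2h_0·m_0 + h_0·m_1 = 6(Δ_0 - s'(0)) = 33 and h_1·m_1 + 2h_1·m_2 = 6(s'(5) - Δ_1) = -19.
Hence m_0 = 33/4, m_1 = 0, m_2 = -19/6.

8.2500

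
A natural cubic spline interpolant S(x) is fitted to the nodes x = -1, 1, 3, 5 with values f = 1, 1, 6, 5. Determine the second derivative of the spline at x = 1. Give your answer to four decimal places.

2.6000

With M_i denoting the second derivative at x_i, h_i = 2, 2, 2, and Δ_i = (y_(i+1) − y_i)/h_i = 0, 5/2, -1/2:
  2·M_0 + 8·M_1 + 2·M_2 = 6(Δ_1 - Δ_0) = 15
  2·M_1 + 8·M_2 + 2·M_3 = 6(Δ_2 - Δ_1) = -18
Natural end conditions: M_0 = M_3 = 0.
Solving the tridiagonal system: M_0 = 0, M_1 = 13/5, M_2 = -29/10, M_3 = 0.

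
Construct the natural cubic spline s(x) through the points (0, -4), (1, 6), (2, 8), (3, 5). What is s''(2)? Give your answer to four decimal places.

-4.8000

Let M_i = s''(x_i). Step sizes h_i = 1, 1, 1; slopes of the chords Δ_i = (y_(i+1) - y_i)/h_i = 10, 2, -3.
  1·M_0 + 4·M_1 + 1·M_2 = 6(Δ_1 - Δ_0) = -48
  1·M_1 + 4·M_2 + 1·M_3 = 6(Δ_2 - Δ_1) = -30
Natural end conditions: M_0 = M_3 = 0.
Solving the tridiagonal system: M_0 = 0, M_1 = -54/5, M_2 = -24/5, M_3 = 0.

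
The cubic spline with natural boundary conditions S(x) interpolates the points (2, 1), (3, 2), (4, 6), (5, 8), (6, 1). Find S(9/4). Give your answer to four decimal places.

1.0658

Write σ_i for S''(x_i). With h_i = 1, 1, 1, 1 and divided differences Δ_i = 1, 4, 2, -7, the continuity of S' gives the tridiagonal system
  1·σ_0 + 4·σ_1 + 1·σ_2 = 6(Δ_1 - Δ_0) = 18
  1·σ_1 + 4·σ_2 + 1·σ_3 = 6(Δ_2 - Δ_1) = -12
  1·σ_2 + 4·σ_3 + 1·σ_4 = 6(Δ_3 - Δ_2) = -54
Natural end conditions: σ_0 = σ_4 = 0.
Solving the tridiagonal system: σ_0 = 0, σ_1 = 33/7, σ_2 = -6/7, σ_3 = -93/7, σ_4 = 0.
On [2, 3], S(x) = 1 + 3/14·(x - 2) + 0·(x - 2)² + 11/14·(x - 2)³.
With (x - 2) = 1/4: S(9/4) = 955/896.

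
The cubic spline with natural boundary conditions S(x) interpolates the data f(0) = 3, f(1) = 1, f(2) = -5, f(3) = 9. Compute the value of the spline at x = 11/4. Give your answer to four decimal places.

With M_i denoting the second derivative at x_i, h_i = 1, 1, 1, and Δ_i = (y_(i+1) − y_i)/h_i = -2, -6, 14:
  1·M_0 + 4·M_1 + 1·M_2 = 6(Δ_1 - Δ_0) = -24
  1·M_1 + 4·M_2 + 1·M_3 = 6(Δ_2 - Δ_1) = 120
Natural end conditions: M_0 = M_3 = 0.
Solving: M_0 = 0, M_1 = -72/5, M_2 = 168/5, M_3 = 0.
On [2, 3], S(x) = -5 + 14/5·(x - 2) + 84/5·(x - 2)² - 28/5·(x - 2)³.
With (x - 2) = 3/4: S(11/4) = 67/16.

4.1875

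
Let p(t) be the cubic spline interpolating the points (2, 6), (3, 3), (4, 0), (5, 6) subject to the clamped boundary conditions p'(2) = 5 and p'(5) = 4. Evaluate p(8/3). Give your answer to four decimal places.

5.1062

Put m_i = p'' at the i-th knot. Here h = (1, 1, 1) and Δ = (-3, -3, 6), so the interior equations h_(i-1)·m_(i-1) + 2(h_(i-1)+h_i)·m_i + h_i·m_(i+1) = 6(Δ_i − Δ_(i-1)) read
  1·m_0 + 4·m_1 + 1·m_2 = 6(Δ_1 - Δ_0) = 0
  1·m_1 + 4·m_2 + 1·m_3 = 6(Δ_2 - Δ_1) = 54
Clamped end conditions give two more equations: 2h_0·m_0 + h_0·m_1 = 6(Δ_0 - p'(2)) = -48 and h_2·m_2 + 2h_2·m_3 = 6(p'(5) - Δ_2) = -12.
Forward elimination and back-substitution give m_0 = -376/15, m_1 = 32/15, m_2 = 248/15, m_3 = -214/15.
On [2, 3], p(t) = 6 + 5·(t - 2) - 188/15·(t - 2)² + 68/15·(t - 2)³.
With (t - 2) = 2/3: p(8/3) = 2068/405.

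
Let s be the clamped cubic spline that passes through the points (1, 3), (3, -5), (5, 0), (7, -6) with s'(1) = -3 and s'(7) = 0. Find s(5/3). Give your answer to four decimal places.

0.0815

Write m_i for s''(x_i). With h_i = 2, 2, 2 and divided differences Δ_i = -4, 5/2, -3, the continuity of s' gives the tridiagonal system
  2·m_0 + 8·m_1 + 2·m_2 = 6(Δ_1 - Δ_0) = 39
  2·m_1 + 8·m_2 + 2·m_3 = 6(Δ_2 - Δ_1) = -33
Clamped end conditions give two more equations: 2h_0·m_0 + h_0·m_1 = 6(Δ_0 - s'(1)) = -6 and h_2·m_2 + 2h_2·m_3 = 6(s'(7) - Δ_2) = 18.
Forward elimination and back-substitution give m_0 = -57/10, m_1 = 42/5, m_2 = -42/5, m_3 = 87/10.
On [1, 3], s(x) = 3 - 3·(x - 1) - 57/20·(x - 1)² + 47/40·(x - 1)³.
With (x - 1) = 2/3: s(5/3) = 11/135.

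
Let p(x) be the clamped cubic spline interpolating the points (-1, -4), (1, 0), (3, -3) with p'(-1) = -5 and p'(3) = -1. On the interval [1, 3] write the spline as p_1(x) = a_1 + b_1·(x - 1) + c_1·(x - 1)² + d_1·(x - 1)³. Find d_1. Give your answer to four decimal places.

Put M_i = p'' at the i-th knot. Here h = (2, 2) and Δ = (2, -3/2), so the interior equations h_(i-1)·M_(i-1) + 2(h_(i-1)+h_i)·M_i + h_i·M_(i+1) = 6(Δ_i − Δ_(i-1)) read
  2·M_0 + 8·M_1 + 2·M_2 = 6(Δ_1 - Δ_0) = -21
Clamped end conditions give two more equations: 2h_0·M_0 + h_0·M_1 = 6(Δ_0 - p'(-1)) = 42 and h_1·M_1 + 2h_1·M_2 = 6(p'(3) - Δ_1) = 3.
Hence M_0 = 113/8, M_1 = -29/4, M_2 = 35/8.
On [1, 3], with p_1(x) = a_1 + b_1·(x - 1) + c_1·(x - 1)² + d_1·(x - 1)³: c_1 = M_1/2 = -29/8, d_1 = (M_2 - M_1)/(6h_1) = 31/32, b_1 = Δ_1 - h_1(2M_1 + M_2)/6 = 15/8.

0.9688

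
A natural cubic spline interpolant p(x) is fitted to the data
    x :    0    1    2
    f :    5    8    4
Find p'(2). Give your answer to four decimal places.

Write M_i for p''(x_i). With h_i = 1, 1 and divided differences Δ_i = 3, -4, the continuity of p' gives the tridiagonal system
  1·M_0 + 4·M_1 + 1·M_2 = 6(Δ_1 - Δ_0) = -42
Natural end conditions: M_0 = M_2 = 0.
Solving: M_0 = 0, M_1 = -21/2, M_2 = 0.
On [1, 2], p'(x) = b_1 + 2c_1·(x - 1) + 3d_1·(x - 1)² with b_1 = Δ_1 - h_1(2M_1 + M_2)/6 = -1/2, c_1 = M_1/2 = -21/4, d_1 = (M_2 - M_1)/(6h_1) = 7/4. So p'(2) = -23/4.

-5.7500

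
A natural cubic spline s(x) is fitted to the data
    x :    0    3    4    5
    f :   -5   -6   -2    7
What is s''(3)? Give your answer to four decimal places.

2.3871

Put m_i = s'' at the i-th knot. Here h = (3, 1, 1) and Δ = (-1/3, 4, 9), so the interior equations h_(i-1)·m_(i-1) + 2(h_(i-1)+h_i)·m_i + h_i·m_(i+1) = 6(Δ_i − Δ_(i-1)) read
  3·m_0 + 8·m_1 + 1·m_2 = 6(Δ_1 - Δ_0) = 26
  1·m_1 + 4·m_2 + 1·m_3 = 6(Δ_2 - Δ_1) = 30
Natural end conditions: m_0 = m_3 = 0.
Hence m_0 = 0, m_1 = 74/31, m_2 = 214/31, m_3 = 0.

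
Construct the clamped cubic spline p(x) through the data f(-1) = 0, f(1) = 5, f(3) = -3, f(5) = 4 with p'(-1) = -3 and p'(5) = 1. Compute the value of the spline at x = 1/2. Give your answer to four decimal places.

4.0031

With σ_i denoting the second derivative at x_i, h_i = 2, 2, 2, and Δ_i = (y_(i+1) − y_i)/h_i = 5/2, -4, 7/2:
  2·σ_0 + 8·σ_1 + 2·σ_2 = 6(Δ_1 - Δ_0) = -39
  2·σ_1 + 8·σ_2 + 2·σ_3 = 6(Δ_2 - Δ_1) = 45
Clamped end conditions give two more equations: 2h_0·σ_0 + h_0·σ_1 = 6(Δ_0 - p'(-1)) = 33 and h_2·σ_2 + 2h_2·σ_3 = 6(p'(5) - Δ_2) = -15.
Hence σ_0 = 206/15, σ_1 = -329/30, σ_2 = 319/30, σ_3 = -136/15.
On [-1, 1], p(x) = 0 - 3·(x + 1) + 103/15·(x + 1)² - 247/120·(x + 1)³.
With (x + 1) = 3/2: p(1/2) = 1281/320.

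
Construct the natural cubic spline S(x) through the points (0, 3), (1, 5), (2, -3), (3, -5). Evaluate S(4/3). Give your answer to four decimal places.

2.7975

With m_i denoting the second derivative at x_i, h_i = 1, 1, 1, and Δ_i = (y_(i+1) − y_i)/h_i = 2, -8, -2:
  1·m_0 + 4·m_1 + 1·m_2 = 6(Δ_1 - Δ_0) = -60
  1·m_1 + 4·m_2 + 1·m_3 = 6(Δ_2 - Δ_1) = 36
Natural end conditions: m_0 = m_3 = 0.
Forward elimination and back-substitution give m_0 = 0, m_1 = -92/5, m_2 = 68/5, m_3 = 0.
On [1, 2], S(x) = 5 - 62/15·(x - 1) - 46/5·(x - 1)² + 16/3·(x - 1)³.
With (x - 1) = 1/3: S(4/3) = 1133/405.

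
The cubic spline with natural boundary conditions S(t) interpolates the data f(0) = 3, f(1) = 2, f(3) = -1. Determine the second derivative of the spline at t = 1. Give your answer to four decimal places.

Put M_i = S'' at the i-th knot. Here h = (1, 2) and Δ = (-1, -3/2), so the interior equations h_(i-1)·M_(i-1) + 2(h_(i-1)+h_i)·M_i + h_i·M_(i+1) = 6(Δ_i − Δ_(i-1)) read
  1·M_0 + 6·M_1 + 2·M_2 = 6(Δ_1 - Δ_0) = -3
Natural end conditions: M_0 = M_2 = 0.
Solving: M_0 = 0, M_1 = -1/2, M_2 = 0.

-0.5000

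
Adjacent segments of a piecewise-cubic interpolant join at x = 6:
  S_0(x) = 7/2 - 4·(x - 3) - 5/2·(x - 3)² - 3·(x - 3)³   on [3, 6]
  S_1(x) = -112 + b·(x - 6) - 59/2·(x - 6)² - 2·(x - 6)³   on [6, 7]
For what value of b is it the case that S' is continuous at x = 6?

-100

S_0'(x) = -4 - 5·(x - 3) - 9·(x - 3)², so S_0'(6) = -100. On the right, S_1'(6) = b, so b = -100.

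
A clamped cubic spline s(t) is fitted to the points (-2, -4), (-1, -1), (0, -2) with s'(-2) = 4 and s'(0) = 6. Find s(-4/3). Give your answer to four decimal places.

-1.3333

Put σ_i = s'' at the i-th knot. Here h = (1, 1) and Δ = (3, -1), so the interior equations h_(i-1)·σ_(i-1) + 2(h_(i-1)+h_i)·σ_i + h_i·σ_(i+1) = 6(Δ_i − Δ_(i-1)) read
  1·σ_0 + 4·σ_1 + 1·σ_2 = 6(Δ_1 - Δ_0) = -24
Clamped end conditions give two more equations: 2h_0·σ_0 + h_0·σ_1 = 6(Δ_0 - s'(-2)) = -6 and h_1·σ_1 + 2h_1·σ_2 = 6(s'(0) - Δ_1) = 42.
Forward elimination and back-substitution give σ_0 = 4, σ_1 = -14, σ_2 = 28.
On [-2, -1], s(t) = -4 + 4·(t + 2) + 2·(t + 2)² - 3·(t + 2)³.
With (t + 2) = 2/3: s(-4/3) = -4/3.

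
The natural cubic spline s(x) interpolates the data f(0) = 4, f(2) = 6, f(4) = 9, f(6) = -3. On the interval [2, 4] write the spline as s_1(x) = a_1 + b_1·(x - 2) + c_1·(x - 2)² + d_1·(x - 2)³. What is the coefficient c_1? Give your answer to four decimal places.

Put M_i = s'' at the i-th knot. Here h = (2, 2, 2) and Δ = (1, 3/2, -6), so the interior equations h_(i-1)·M_(i-1) + 2(h_(i-1)+h_i)·M_i + h_i·M_(i+1) = 6(Δ_i − Δ_(i-1)) read
  2·M_0 + 8·M_1 + 2·M_2 = 6(Δ_1 - Δ_0) = 3
  2·M_1 + 8·M_2 + 2·M_3 = 6(Δ_2 - Δ_1) = -45
Natural end conditions: M_0 = M_3 = 0.
Hence M_0 = 0, M_1 = 19/10, M_2 = -61/10, M_3 = 0.
On [2, 4], with s_1(x) = a_1 + b_1·(x - 2) + c_1·(x - 2)² + d_1·(x - 2)³: c_1 = M_1/2 = 19/20, d_1 = (M_2 - M_1)/(6h_1) = -2/3, b_1 = Δ_1 - h_1(2M_1 + M_2)/6 = 34/15.

0.9500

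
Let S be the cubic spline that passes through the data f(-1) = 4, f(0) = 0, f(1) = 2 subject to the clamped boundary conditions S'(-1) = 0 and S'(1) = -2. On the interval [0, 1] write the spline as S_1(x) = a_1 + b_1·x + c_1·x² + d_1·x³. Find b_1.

With σ_i denoting the second derivative at x_i, h_i = 1, 1, and Δ_i = (y_(i+1) − y_i)/h_i = -4, 2:
  1·σ_0 + 4·σ_1 + 1·σ_2 = 6(Δ_1 - Δ_0) = 36
Clamped end conditions give two more equations: 2h_0·σ_0 + h_0·σ_1 = 6(Δ_0 - S'(-1)) = -24 and h_1·σ_1 + 2h_1·σ_2 = 6(S'(1) - Δ_1) = -24.
Forward elimination and back-substitution give σ_0 = -22, σ_1 = 20, σ_2 = -22.
On [0, 1], with S_1(x) = a_1 + b_1·x + c_1·x² + d_1·x³: c_1 = σ_1/2 = 10, d_1 = (σ_2 - σ_1)/(6h_1) = -7, b_1 = Δ_1 - h_1(2σ_1 + σ_2)/6 = -1.

-1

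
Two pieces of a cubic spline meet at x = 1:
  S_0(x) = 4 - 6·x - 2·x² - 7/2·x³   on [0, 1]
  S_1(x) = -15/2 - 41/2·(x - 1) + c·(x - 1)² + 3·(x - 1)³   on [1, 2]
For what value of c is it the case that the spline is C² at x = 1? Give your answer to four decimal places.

S_0''(x) = -4 - 21·x, so S_0''(1) = -25. On the right, S_1''(1) = 2c, so c = -25/2.

-12.5000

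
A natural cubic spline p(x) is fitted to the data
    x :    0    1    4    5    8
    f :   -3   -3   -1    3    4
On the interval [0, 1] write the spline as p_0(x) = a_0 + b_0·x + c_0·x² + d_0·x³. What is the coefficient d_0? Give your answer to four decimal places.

-0.1134

Let m_i = p''(x_i). Step sizes h_i = 1, 3, 1, 3; slopes of the chords Δ_i = (y_(i+1) - y_i)/h_i = 0, 2/3, 4, 1/3.
  1·m_0 + 8·m_1 + 3·m_2 = 6(Δ_1 - Δ_0) = 4
  3·m_1 + 8·m_2 + 1·m_3 = 6(Δ_2 - Δ_1) = 20
  1·m_2 + 8·m_3 + 3·m_4 = 6(Δ_3 - Δ_2) = -22
Natural end conditions: m_0 = m_4 = 0.
Hence m_0 = 0, m_1 = -49/72, m_2 = 85/27, m_3 = -679/216, m_4 = 0.
On [0, 1], with p_0(x) = a_0 + b_0·x + c_0·x² + d_0·x³: c_0 = m_0/2 = 0, d_0 = (m_1 - m_0)/(6h_0) = -49/432, b_0 = Δ_0 - h_0(2m_0 + m_1)/6 = 49/432.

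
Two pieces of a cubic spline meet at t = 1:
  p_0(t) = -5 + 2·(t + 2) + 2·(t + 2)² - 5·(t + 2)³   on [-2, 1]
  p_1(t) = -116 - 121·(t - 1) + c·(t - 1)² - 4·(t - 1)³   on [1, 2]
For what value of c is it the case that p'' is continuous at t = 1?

-43

p_0''(t) = 4 - 30·(t + 2), so p_0''(1) = -86. On the right, p_1''(1) = 2c, so c = -43.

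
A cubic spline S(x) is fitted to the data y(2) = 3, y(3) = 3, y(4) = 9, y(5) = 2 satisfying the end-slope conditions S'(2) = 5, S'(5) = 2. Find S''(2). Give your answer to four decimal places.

With σ_i denoting the second derivative at x_i, h_i = 1, 1, 1, and Δ_i = (y_(i+1) − y_i)/h_i = 0, 6, -7:
  1·σ_0 + 4·σ_1 + 1·σ_2 = 6(Δ_1 - Δ_0) = 36
  1·σ_1 + 4·σ_2 + 1·σ_3 = 6(Δ_2 - Δ_1) = -78
Clamped end conditions give two more equations: 2h_0·σ_0 + h_0·σ_1 = 6(Δ_0 - S'(2)) = -30 and h_2·σ_2 + 2h_2·σ_3 = 6(S'(5) - Δ_2) = 54.
Solving: σ_0 = -138/5, σ_1 = 126/5, σ_2 = -186/5, σ_3 = 228/5.

-27.6000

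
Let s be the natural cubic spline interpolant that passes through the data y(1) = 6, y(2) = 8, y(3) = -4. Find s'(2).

With σ_i denoting the second derivative at x_i, h_i = 1, 1, and Δ_i = (y_(i+1) − y_i)/h_i = 2, -12:
  1·σ_0 + 4·σ_1 + 1·σ_2 = 6(Δ_1 - Δ_0) = -84
Natural end conditions: σ_0 = σ_2 = 0.
Forward elimination and back-substitution give σ_0 = 0, σ_1 = -21, σ_2 = 0.
On [2, 3], s'(t) = b_1 + 2c_1·(t - 2) + 3d_1·(t - 2)² with b_1 = Δ_1 - h_1(2σ_1 + σ_2)/6 = -5, c_1 = σ_1/2 = -21/2, d_1 = (σ_2 - σ_1)/(6h_1) = 7/2. So s'(2) = -5.

-5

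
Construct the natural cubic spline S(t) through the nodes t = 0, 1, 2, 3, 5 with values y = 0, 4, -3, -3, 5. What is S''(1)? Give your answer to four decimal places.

With σ_i denoting the second derivative at x_i, h_i = 1, 1, 1, 2, and Δ_i = (y_(i+1) − y_i)/h_i = 4, -7, 0, 4:
  1·σ_0 + 4·σ_1 + 1·σ_2 = 6(Δ_1 - Δ_0) = -66
  1·σ_1 + 4·σ_2 + 1·σ_3 = 6(Δ_2 - Δ_1) = 42
  1·σ_2 + 6·σ_3 + 2·σ_4 = 6(Δ_3 - Δ_2) = 24
Natural end conditions: σ_0 = σ_4 = 0.
Solving the tridiagonal system: σ_0 = 0, σ_1 = -873/43, σ_2 = 654/43, σ_3 = 63/43, σ_4 = 0.

-20.3023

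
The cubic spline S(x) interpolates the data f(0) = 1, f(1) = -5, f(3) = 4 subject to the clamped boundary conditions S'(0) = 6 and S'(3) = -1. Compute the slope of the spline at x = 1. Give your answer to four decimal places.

-5.5833

Write M_i for S''(x_i). With h_i = 1, 2 and divided differences Δ_i = -6, 9/2, the continuity of S' gives the tridiagonal system
  1·M_0 + 6·M_1 + 2·M_2 = 6(Δ_1 - Δ_0) = 63
Clamped end conditions give two more equations: 2h_0·M_0 + h_0·M_1 = 6(Δ_0 - S'(0)) = -72 and h_1·M_1 + 2h_1·M_2 = 6(S'(3) - Δ_1) = -33.
Solving: M_0 = -293/6, M_1 = 77/3, M_2 = -253/12.
On [1, 3], S'(x) = b_1 + 2c_1·(x - 1) + 3d_1·(x - 1)² with b_1 = Δ_1 - h_1(2M_1 + M_2)/6 = -67/12, c_1 = M_1/2 = 77/6, d_1 = (M_2 - M_1)/(6h_1) = -187/48. So S'(1) = -67/12.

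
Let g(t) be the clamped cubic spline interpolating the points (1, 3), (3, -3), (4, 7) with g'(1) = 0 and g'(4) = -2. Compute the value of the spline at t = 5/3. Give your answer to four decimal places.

0.0864

With M_i denoting the second derivative at x_i, h_i = 2, 1, and Δ_i = (y_(i+1) − y_i)/h_i = -3, 10:
  2·M_0 + 6·M_1 + 1·M_2 = 6(Δ_1 - Δ_0) = 78
Clamped end conditions give two more equations: 2h_0·M_0 + h_0·M_1 = 6(Δ_0 - g'(1)) = -18 and h_1·M_1 + 2h_1·M_2 = 6(g'(4) - Δ_1) = -72.
Forward elimination and back-substitution give M_0 = -109/6, M_1 = 82/3, M_2 = -149/3.
On [1, 3], g(t) = 3 + 0·(t - 1) - 109/12·(t - 1)² + 91/24·(t - 1)³.
With (t - 1) = 2/3: g(5/3) = 7/81.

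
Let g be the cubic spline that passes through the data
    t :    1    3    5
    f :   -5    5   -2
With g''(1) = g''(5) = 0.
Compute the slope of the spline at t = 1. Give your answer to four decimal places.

7.1250

Put m_i = g'' at the i-th knot. Here h = (2, 2) and Δ = (5, -7/2), so the interior equations h_(i-1)·m_(i-1) + 2(h_(i-1)+h_i)·m_i + h_i·m_(i+1) = 6(Δ_i − Δ_(i-1)) read
  2·m_0 + 8·m_1 + 2·m_2 = 6(Δ_1 - Δ_0) = -51
Natural end conditions: m_0 = m_2 = 0.
Forward elimination and back-substitution give m_0 = 0, m_1 = -51/8, m_2 = 0.
On [1, 3], g'(t) = b_0 + 2c_0·(t - 1) + 3d_0·(t - 1)² with b_0 = Δ_0 - h_0(2m_0 + m_1)/6 = 57/8, c_0 = m_0/2 = 0, d_0 = (m_1 - m_0)/(6h_0) = -17/32. So g'(1) = 57/8.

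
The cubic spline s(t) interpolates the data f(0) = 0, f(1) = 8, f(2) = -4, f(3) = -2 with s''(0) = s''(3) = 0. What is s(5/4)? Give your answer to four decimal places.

5.8688

Put m_i = s'' at the i-th knot. Here h = (1, 1, 1) and Δ = (8, -12, 2), so the interior equations h_(i-1)·m_(i-1) + 2(h_(i-1)+h_i)·m_i + h_i·m_(i+1) = 6(Δ_i − Δ_(i-1)) read
  1·m_0 + 4·m_1 + 1·m_2 = 6(Δ_1 - Δ_0) = -120
  1·m_1 + 4·m_2 + 1·m_3 = 6(Δ_2 - Δ_1) = 84
Natural end conditions: m_0 = m_3 = 0.
Hence m_0 = 0, m_1 = -188/5, m_2 = 152/5, m_3 = 0.
On [1, 2], s(t) = 8 - 68/15·(t - 1) - 94/5·(t - 1)² + 34/3·(t - 1)³.
With (t - 1) = 1/4: s(5/4) = 939/160.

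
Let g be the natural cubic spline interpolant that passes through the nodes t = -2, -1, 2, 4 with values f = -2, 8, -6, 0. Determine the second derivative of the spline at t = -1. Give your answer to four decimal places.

-14.3380

Write M_i for g''(x_i). With h_i = 1, 3, 2 and divided differences Δ_i = 10, -14/3, 3, the continuity of g' gives the tridiagonal system
  1·M_0 + 8·M_1 + 3·M_2 = 6(Δ_1 - Δ_0) = -88
  3·M_1 + 10·M_2 + 2·M_3 = 6(Δ_2 - Δ_1) = 46
Natural end conditions: M_0 = M_3 = 0.
Solving the tridiagonal system: M_0 = 0, M_1 = -1018/71, M_2 = 632/71, M_3 = 0.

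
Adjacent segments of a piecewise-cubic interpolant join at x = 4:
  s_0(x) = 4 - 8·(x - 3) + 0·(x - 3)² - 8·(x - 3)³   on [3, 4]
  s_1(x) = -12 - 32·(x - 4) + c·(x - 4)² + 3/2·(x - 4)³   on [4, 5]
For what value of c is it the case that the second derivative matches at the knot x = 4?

s_0''(x) = 0 - 48·(x - 3), so s_0''(4) = -48. On the right, s_1''(4) = 2c, so c = -24.

-24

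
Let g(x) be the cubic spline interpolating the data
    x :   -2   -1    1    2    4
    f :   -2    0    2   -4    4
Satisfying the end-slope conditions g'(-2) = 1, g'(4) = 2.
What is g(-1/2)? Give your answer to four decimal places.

Write m_i for g''(x_i). With h_i = 1, 2, 1, 2 and divided differences Δ_i = 2, 1, -6, 4, the continuity of g' gives the tridiagonal system
  1·m_0 + 6·m_1 + 2·m_2 = 6(Δ_1 - Δ_0) = -6
  2·m_1 + 6·m_2 + 1·m_3 = 6(Δ_2 - Δ_1) = -42
  1·m_2 + 6·m_3 + 2·m_4 = 6(Δ_3 - Δ_2) = 60
Clamped end conditions give two more equations: 2h_0·m_0 + h_0·m_1 = 6(Δ_0 - g'(-2)) = 6 and h_3·m_3 + 2h_3·m_4 = 6(g'(4) - Δ_3) = -12.
Solving the tridiagonal system: m_0 = 182/93, m_1 = 194/93, m_2 = -952/93, m_3 = 1418/93, m_4 = -988/93.
On [-1, 1], g(x) = 0 + 281/93·(x + 1) + 97/93·(x + 1)² - 191/186·(x + 1)³.
With (x + 1) = 1/2: g(-1/2) = 815/496.

1.6431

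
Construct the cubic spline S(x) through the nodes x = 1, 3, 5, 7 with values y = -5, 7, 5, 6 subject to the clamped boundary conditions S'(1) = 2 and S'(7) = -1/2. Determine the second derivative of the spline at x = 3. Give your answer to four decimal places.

Write σ_i for S''(x_i). With h_i = 2, 2, 2 and divided differences Δ_i = 6, -1, 1/2, the continuity of S' gives the tridiagonal system
  2·σ_0 + 8·σ_1 + 2·σ_2 = 6(Δ_1 - Δ_0) = -42
  2·σ_1 + 8·σ_2 + 2·σ_3 = 6(Δ_2 - Δ_1) = 9
Clamped end conditions give two more equations: 2h_0·σ_0 + h_0·σ_1 = 6(Δ_0 - S'(1)) = 24 and h_2·σ_2 + 2h_2·σ_3 = 6(S'(7) - Δ_2) = -6.
Solving: σ_0 = 157/15, σ_1 = -134/15, σ_2 = 64/15, σ_3 = -109/30.

-8.9333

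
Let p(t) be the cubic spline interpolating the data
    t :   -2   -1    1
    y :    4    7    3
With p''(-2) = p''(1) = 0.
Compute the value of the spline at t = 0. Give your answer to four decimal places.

Write σ_i for p''(x_i). With h_i = 1, 2 and divided differences Δ_i = 3, -2, the continuity of p' gives the tridiagonal system
  1·σ_0 + 6·σ_1 + 2·σ_2 = 6(Δ_1 - Δ_0) = -30
Natural end conditions: σ_0 = σ_2 = 0.
Solving: σ_0 = 0, σ_1 = -5, σ_2 = 0.
On [-1, 1], p(t) = 7 + 4/3·(t + 1) - 5/2·(t + 1)² + 5/12·(t + 1)³.
With (t + 1) = 1: p(0) = 25/4.

6.2500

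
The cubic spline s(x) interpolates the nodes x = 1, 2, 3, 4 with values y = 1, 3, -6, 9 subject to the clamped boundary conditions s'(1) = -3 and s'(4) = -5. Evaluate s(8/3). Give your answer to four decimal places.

Put M_i = s'' at the i-th knot. Here h = (1, 1, 1) and Δ = (2, -9, 15), so the interior equations h_(i-1)·M_(i-1) + 2(h_(i-1)+h_i)·M_i + h_i·M_(i+1) = 6(Δ_i − Δ_(i-1)) read
  1·M_0 + 4·M_1 + 1·M_2 = 6(Δ_1 - Δ_0) = -66
  1·M_1 + 4·M_2 + 1·M_3 = 6(Δ_2 - Δ_1) = 144
Clamped end conditions give two more equations: 2h_0·M_0 + h_0·M_1 = 6(Δ_0 - s'(1)) = 30 and h_2·M_2 + 2h_2·M_3 = 6(s'(4) - Δ_2) = -120.
Forward elimination and back-substitution give M_0 = 110/3, M_1 = -130/3, M_2 = 212/3, M_3 = -286/3.
On [2, 3], s(x) = 3 - 19/3·(x - 2) - 65/3·(x - 2)² + 19·(x - 2)³.
With (x - 2) = 2/3: s(8/3) = -47/9.

-5.2222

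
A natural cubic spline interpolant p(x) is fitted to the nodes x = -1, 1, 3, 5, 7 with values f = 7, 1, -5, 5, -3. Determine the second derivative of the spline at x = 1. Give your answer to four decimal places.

-2.1964

Let M_i = p''(x_i). Step sizes h_i = 2, 2, 2, 2; slopes of the chords Δ_i = (y_(i+1) - y_i)/h_i = -3, -3, 5, -4.
  2·M_0 + 8·M_1 + 2·M_2 = 6(Δ_1 - Δ_0) = 0
  2·M_1 + 8·M_2 + 2·M_3 = 6(Δ_2 - Δ_1) = 48
  2·M_2 + 8·M_3 + 2·M_4 = 6(Δ_3 - Δ_2) = -54
Natural end conditions: M_0 = M_4 = 0.
Solving: M_0 = 0, M_1 = -123/56, M_2 = 123/14, M_3 = -501/56, M_4 = 0.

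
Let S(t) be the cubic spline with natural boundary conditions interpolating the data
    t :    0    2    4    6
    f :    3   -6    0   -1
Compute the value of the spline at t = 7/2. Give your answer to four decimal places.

-1.6063

Write M_i for S''(x_i). With h_i = 2, 2, 2 and divided differences Δ_i = -9/2, 3, -1/2, the continuity of S' gives the tridiagonal system
  2·M_0 + 8·M_1 + 2·M_2 = 6(Δ_1 - Δ_0) = 45
  2·M_1 + 8·M_2 + 2·M_3 = 6(Δ_2 - Δ_1) = -21
Natural end conditions: M_0 = M_3 = 0.
Solving: M_0 = 0, M_1 = 67/10, M_2 = -43/10, M_3 = 0.
On [2, 4], S(t) = -6 - 1/30·(t - 2) + 67/20·(t - 2)² - 11/12·(t - 2)³.
With (t - 2) = 3/2: S(7/2) = -257/160.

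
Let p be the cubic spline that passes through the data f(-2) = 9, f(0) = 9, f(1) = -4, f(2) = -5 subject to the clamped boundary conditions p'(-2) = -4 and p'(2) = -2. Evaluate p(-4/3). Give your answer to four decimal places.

Put M_i = p'' at the i-th knot. Here h = (2, 1, 1) and Δ = (0, -13, -1), so the interior equations h_(i-1)·M_(i-1) + 2(h_(i-1)+h_i)·M_i + h_i·M_(i+1) = 6(Δ_i − Δ_(i-1)) read
  2·M_0 + 6·M_1 + 1·M_2 = 6(Δ_1 - Δ_0) = -78
  1·M_1 + 4·M_2 + 1·M_3 = 6(Δ_2 - Δ_1) = 72
Clamped end conditions give two more equations: 2h_0·M_0 + h_0·M_1 = 6(Δ_0 - p'(-2)) = 24 and h_2·M_2 + 2h_2·M_3 = 6(p'(2) - Δ_2) = -6.
Solving the tridiagonal system: M_0 = 196/11, M_1 = -260/11, M_2 = 310/11, M_3 = -188/11.
On [-2, 0], p(x) = 9 - 4·(x + 2) + 98/11·(x + 2)² - 38/11·(x + 2)³.
With (x + 2) = 2/3: p(-4/3) = 2753/297.

9.2694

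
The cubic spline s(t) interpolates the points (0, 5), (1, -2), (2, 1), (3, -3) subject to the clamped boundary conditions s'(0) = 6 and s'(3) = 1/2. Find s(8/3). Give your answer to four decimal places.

-2.0173

Write M_i for s''(x_i). With h_i = 1, 1, 1 and divided differences Δ_i = -7, 3, -4, the continuity of s' gives the tridiagonal system
  1·M_0 + 4·M_1 + 1·M_2 = 6(Δ_1 - Δ_0) = 60
  1·M_1 + 4·M_2 + 1·M_3 = 6(Δ_2 - Δ_1) = -42
Clamped end conditions give two more equations: 2h_0·M_0 + h_0·M_1 = 6(Δ_0 - s'(0)) = -78 and h_2·M_2 + 2h_2·M_3 = 6(s'(3) - Δ_2) = 27.
Hence M_0 = -853/15, M_1 = 536/15, M_2 = -391/15, M_3 = 398/15.
On [2, 3], s(t) = 1 + 4/15·(t - 2) - 391/30·(t - 2)² + 263/30·(t - 2)³.
With (t - 2) = 2/3: s(8/3) = -817/405.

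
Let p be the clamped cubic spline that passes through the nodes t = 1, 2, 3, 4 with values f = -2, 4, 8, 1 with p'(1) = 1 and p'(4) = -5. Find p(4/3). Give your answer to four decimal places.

-0.8889

Let M_i = p''(x_i). Step sizes h_i = 1, 1, 1; slopes of the chords Δ_i = (y_(i+1) - y_i)/h_i = 6, 4, -7.
  1·M_0 + 4·M_1 + 1·M_2 = 6(Δ_1 - Δ_0) = -12
  1·M_1 + 4·M_2 + 1·M_3 = 6(Δ_2 - Δ_1) = -66
Clamped end conditions give two more equations: 2h_0·M_0 + h_0·M_1 = 6(Δ_0 - p'(1)) = 30 and h_2·M_2 + 2h_2·M_3 = 6(p'(4) - Δ_2) = 12.
Solving the tridiagonal system: M_0 = 16, M_1 = -2, M_2 = -20, M_3 = 16.
On [1, 2], p(t) = -2 + 1·(t - 1) + 8·(t - 1)² - 3·(t - 1)³.
With (t - 1) = 1/3: p(4/3) = -8/9.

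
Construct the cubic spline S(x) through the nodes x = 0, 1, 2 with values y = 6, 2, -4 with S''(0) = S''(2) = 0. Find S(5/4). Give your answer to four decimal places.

With m_i denoting the second derivative at x_i, h_i = 1, 1, and Δ_i = (y_(i+1) − y_i)/h_i = -4, -6:
  1·m_0 + 4·m_1 + 1·m_2 = 6(Δ_1 - Δ_0) = -12
Natural end conditions: m_0 = m_2 = 0.
Forward elimination and back-substitution give m_0 = 0, m_1 = -3, m_2 = 0.
On [1, 2], S(x) = 2 - 5·(x - 1) - 3/2·(x - 1)² + 1/2·(x - 1)³.
With (x - 1) = 1/4: S(5/4) = 85/128.

0.6641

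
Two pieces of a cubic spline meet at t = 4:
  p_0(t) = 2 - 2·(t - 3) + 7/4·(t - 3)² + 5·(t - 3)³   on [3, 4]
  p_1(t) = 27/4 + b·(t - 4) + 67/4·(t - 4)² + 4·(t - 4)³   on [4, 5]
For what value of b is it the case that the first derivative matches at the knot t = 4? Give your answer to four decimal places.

16.5000

p_0'(t) = -2 + 7/2·(t - 3) + 15·(t - 3)², so p_0'(4) = 33/2. On the right, p_1'(4) = b, so b = 33/2.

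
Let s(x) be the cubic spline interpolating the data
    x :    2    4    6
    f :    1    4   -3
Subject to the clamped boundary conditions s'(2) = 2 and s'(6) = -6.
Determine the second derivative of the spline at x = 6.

Let m_i = s''(x_i). Step sizes h_i = 2, 2; slopes of the chords Δ_i = (y_(i+1) - y_i)/h_i = 3/2, -7/2.
  2·m_0 + 8·m_1 + 2·m_2 = 6(Δ_1 - Δ_0) = -30
Clamped end conditions give two more equations: 2h_0·m_0 + h_0·m_1 = 6(Δ_0 - s'(2)) = -3 and h_1·m_1 + 2h_1·m_2 = 6(s'(6) - Δ_1) = -15.
Solving the tridiagonal system: m_0 = 1, m_1 = -7/2, m_2 = -2.

-2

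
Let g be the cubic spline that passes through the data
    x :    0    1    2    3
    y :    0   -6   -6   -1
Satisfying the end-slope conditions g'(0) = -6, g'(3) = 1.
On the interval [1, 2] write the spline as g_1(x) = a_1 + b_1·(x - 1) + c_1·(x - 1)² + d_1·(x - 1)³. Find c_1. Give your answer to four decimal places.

3.7333

Let m_i = g''(x_i). Step sizes h_i = 1, 1, 1; slopes of the chords Δ_i = (y_(i+1) - y_i)/h_i = -6, 0, 5.
  1·m_0 + 4·m_1 + 1·m_2 = 6(Δ_1 - Δ_0) = 36
  1·m_1 + 4·m_2 + 1·m_3 = 6(Δ_2 - Δ_1) = 30
Clamped end conditions give two more equations: 2h_0·m_0 + h_0·m_1 = 6(Δ_0 - g'(0)) = 0 and h_2·m_2 + 2h_2·m_3 = 6(g'(3) - Δ_2) = -24.
Solving: m_0 = -56/15, m_1 = 112/15, m_2 = 148/15, m_3 = -254/15.
On [1, 2], with g_1(x) = a_1 + b_1·(x - 1) + c_1·(x - 1)² + d_1·(x - 1)³: c_1 = m_1/2 = 56/15, d_1 = (m_2 - m_1)/(6h_1) = 2/5, b_1 = Δ_1 - h_1(2m_1 + m_2)/6 = -62/15.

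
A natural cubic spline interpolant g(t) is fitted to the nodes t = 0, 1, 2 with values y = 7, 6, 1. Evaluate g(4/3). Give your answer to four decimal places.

With M_i denoting the second derivative at x_i, h_i = 1, 1, and Δ_i = (y_(i+1) − y_i)/h_i = -1, -5:
  1·M_0 + 4·M_1 + 1·M_2 = 6(Δ_1 - Δ_0) = -24
Natural end conditions: M_0 = M_2 = 0.
Solving the tridiagonal system: M_0 = 0, M_1 = -6, M_2 = 0.
On [1, 2], g(t) = 6 - 3·(t - 1) - 3·(t - 1)² + 1·(t - 1)³.
With (t - 1) = 1/3: g(4/3) = 127/27.

4.7037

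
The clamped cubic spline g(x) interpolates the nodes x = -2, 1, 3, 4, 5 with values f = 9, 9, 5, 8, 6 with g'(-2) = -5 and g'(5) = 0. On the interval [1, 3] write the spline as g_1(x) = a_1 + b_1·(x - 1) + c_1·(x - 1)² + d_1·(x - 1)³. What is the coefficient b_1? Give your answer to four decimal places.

Put m_i = g'' at the i-th knot. Here h = (3, 2, 1, 1) and Δ = (0, -2, 3, -2), so the interior equations h_(i-1)·m_(i-1) + 2(h_(i-1)+h_i)·m_i + h_i·m_(i+1) = 6(Δ_i − Δ_(i-1)) read
  3·m_0 + 10·m_1 + 2·m_2 = 6(Δ_1 - Δ_0) = -12
  2·m_1 + 6·m_2 + 1·m_3 = 6(Δ_2 - Δ_1) = 30
  1·m_2 + 4·m_3 + 1·m_4 = 6(Δ_3 - Δ_2) = -30
Clamped end conditions give two more equations: 2h_0·m_0 + h_0·m_1 = 6(Δ_0 - g'(-2)) = 30 and h_3·m_3 + 2h_3·m_4 = 6(g'(5) - Δ_3) = 12.
Solving the tridiagonal system: m_0 = 397/52, m_1 = -137/26, m_2 = 925/104, m_3 = -667/52, m_4 = 1291/104.
On [1, 3], with g_1(x) = a_1 + b_1·(x - 1) + c_1·(x - 1)² + d_1·(x - 1)³: c_1 = m_1/2 = -137/52, d_1 = (m_2 - m_1)/(6h_1) = 491/416, b_1 = Δ_1 - h_1(2m_1 + m_2)/6 = -151/104.

-1.4519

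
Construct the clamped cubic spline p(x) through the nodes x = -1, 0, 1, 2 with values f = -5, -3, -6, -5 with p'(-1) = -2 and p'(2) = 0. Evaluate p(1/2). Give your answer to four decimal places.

-4.2917

Let M_i = p''(x_i). Step sizes h_i = 1, 1, 1; slopes of the chords Δ_i = (y_(i+1) - y_i)/h_i = 2, -3, 1.
  1·M_0 + 4·M_1 + 1·M_2 = 6(Δ_1 - Δ_0) = -30
  1·M_1 + 4·M_2 + 1·M_3 = 6(Δ_2 - Δ_1) = 24
Clamped end conditions give two more equations: 2h_0·M_0 + h_0·M_1 = 6(Δ_0 - p'(-1)) = 24 and h_2·M_2 + 2h_2·M_3 = 6(p'(2) - Δ_2) = -6.
Forward elimination and back-substitution give M_0 = 296/15, M_1 = -232/15, M_2 = 182/15, M_3 = -136/15.
On [0, 1], p(x) = -3 + 2/15·x - 116/15·x² + 23/5·x³.
With x = 1/2: p(1/2) = -103/24.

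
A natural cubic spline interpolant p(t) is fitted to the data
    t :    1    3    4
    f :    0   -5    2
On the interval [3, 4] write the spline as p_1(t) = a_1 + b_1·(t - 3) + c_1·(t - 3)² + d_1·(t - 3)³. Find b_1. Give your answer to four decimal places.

3.8333

Write m_i for p''(x_i). With h_i = 2, 1 and divided differences Δ_i = -5/2, 7, the continuity of p' gives the tridiagonal system
  2·m_0 + 6·m_1 + 1·m_2 = 6(Δ_1 - Δ_0) = 57
Natural end conditions: m_0 = m_2 = 0.
Solving: m_0 = 0, m_1 = 19/2, m_2 = 0.
On [3, 4], with p_1(t) = a_1 + b_1·(t - 3) + c_1·(t - 3)² + d_1·(t - 3)³: c_1 = m_1/2 = 19/4, d_1 = (m_2 - m_1)/(6h_1) = -19/12, b_1 = Δ_1 - h_1(2m_1 + m_2)/6 = 23/6.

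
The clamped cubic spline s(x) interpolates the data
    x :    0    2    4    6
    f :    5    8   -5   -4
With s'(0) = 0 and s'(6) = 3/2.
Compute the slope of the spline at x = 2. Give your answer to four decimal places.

-2.7000

Write M_i for s''(x_i). With h_i = 2, 2, 2 and divided differences Δ_i = 3/2, -13/2, 1/2, the continuity of s' gives the tridiagonal system
  2·M_0 + 8·M_1 + 2·M_2 = 6(Δ_1 - Δ_0) = -48
  2·M_1 + 8·M_2 + 2·M_3 = 6(Δ_2 - Δ_1) = 42
Clamped end conditions give two more equations: 2h_0·M_0 + h_0·M_1 = 6(Δ_0 - s'(0)) = 9 and h_2·M_2 + 2h_2·M_3 = 6(s'(6) - Δ_2) = 6.
Solving: M_0 = 36/5, M_1 = -99/10, M_2 = 42/5, M_3 = -27/10.
On [2, 4], s'(x) = b_1 + 2c_1·(x - 2) + 3d_1·(x - 2)² with b_1 = Δ_1 - h_1(2M_1 + M_2)/6 = -27/10, c_1 = M_1/2 = -99/20, d_1 = (M_2 - M_1)/(6h_1) = 61/40. So s'(2) = -27/10.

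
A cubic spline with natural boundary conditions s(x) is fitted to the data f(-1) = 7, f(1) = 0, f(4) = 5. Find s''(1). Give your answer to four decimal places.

3.1000

Put M_i = s'' at the i-th knot. Here h = (2, 3) and Δ = (-7/2, 5/3), so the interior equations h_(i-1)·M_(i-1) + 2(h_(i-1)+h_i)·M_i + h_i·M_(i+1) = 6(Δ_i − Δ_(i-1)) read
  2·M_0 + 10·M_1 + 3·M_2 = 6(Δ_1 - Δ_0) = 31
Natural end conditions: M_0 = M_2 = 0.
Solving: M_0 = 0, M_1 = 31/10, M_2 = 0.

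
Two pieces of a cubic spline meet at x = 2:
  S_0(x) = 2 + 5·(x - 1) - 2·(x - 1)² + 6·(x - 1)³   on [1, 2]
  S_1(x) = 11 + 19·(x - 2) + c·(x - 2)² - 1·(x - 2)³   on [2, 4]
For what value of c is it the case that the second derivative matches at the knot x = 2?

16

S_0''(x) = -4 + 36·(x - 1), so S_0''(2) = 32. On the right, S_1''(2) = 2c, so c = 16.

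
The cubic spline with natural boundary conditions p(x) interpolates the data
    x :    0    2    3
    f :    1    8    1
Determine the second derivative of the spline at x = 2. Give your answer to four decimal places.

-10.5000

With σ_i denoting the second derivative at x_i, h_i = 2, 1, and Δ_i = (y_(i+1) − y_i)/h_i = 7/2, -7:
  2·σ_0 + 6·σ_1 + 1·σ_2 = 6(Δ_1 - Δ_0) = -63
Natural end conditions: σ_0 = σ_2 = 0.
Solving: σ_0 = 0, σ_1 = -21/2, σ_2 = 0.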